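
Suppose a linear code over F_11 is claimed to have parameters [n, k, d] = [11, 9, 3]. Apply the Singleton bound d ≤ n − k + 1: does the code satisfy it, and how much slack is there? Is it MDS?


Singleton RHS = n − k + 1 = 3, slack = 0, bound satisfied, MDS.

Singleton bound: d ≤ n − k + 1.
Here n = 11, k = 9, so n − k + 1 = 3.
Given d = 3, check d ≤ 3: YES.
Slack = (n − k + 1) − d = 0.
The code is MDS (slack = 0).
Description: the claimed parameters are [11, 9, 3]_11; such a code would be MDS (meets Singleton bound).


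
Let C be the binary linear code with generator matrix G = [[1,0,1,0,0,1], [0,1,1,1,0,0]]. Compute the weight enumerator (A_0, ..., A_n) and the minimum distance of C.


Weight distribution: A_0 = 1, A_3 = 2, A_4 = 1. Minimum distance d = 3.

Enumerate all 2^2 = 4 messages m ∈ F_2^2.
For each, compute codeword c = mG in F_2^6, then tally its weight.
  m = 00 → c = 000000, weight = 0.
  m = 10 → c = 101001, weight = 3.
  m = 01 → c = 011100, weight = 3.
  m = 11 → c = 110101, weight = 4.
Tally weights:
  weight 0: 1 codewords.
  weight 3: 2 codewords.
  weight 4: 1 codewords.
Minimum distance d = smallest w > 0 with A_w > 0 = 3.
Sanity: Σ A_w = 4 = 2^2 = 4 ✓.


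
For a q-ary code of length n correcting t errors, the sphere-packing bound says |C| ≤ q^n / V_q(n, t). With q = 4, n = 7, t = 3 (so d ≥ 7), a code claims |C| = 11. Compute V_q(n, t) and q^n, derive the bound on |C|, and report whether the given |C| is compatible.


V_q(n, t) = 1156, q^n = 16384, Hamming bound = 14, |C| = 11 ≤ bound (satisfied).

Step 1: Compute V_q(n, t) = Σ_{j=0}^3 C(n, j) (q−1)^j.
  j = 0: C(7,0)·(3)^0 = 1·1 = 1.
  j = 1: C(7,1)·(3)^1 = 7·3 = 21.
  j = 2: C(7,2)·(3)^2 = 21·9 = 189.
  j = 3: C(7,3)·(3)^3 = 35·27 = 945.
  V_q(n, t) = 1 + 21 + 189 + 945 = 1156.
Step 2: q^n = 4^7 = 16384.
Step 3: Hamming bound ⌊q^n / V_q(n,t)⌋ = ⌊16384/1156⌋ = 14.
Step 4: Compare |C| = 11 to 14: satisfied.
The claimed |C| lies below the Hamming bound.


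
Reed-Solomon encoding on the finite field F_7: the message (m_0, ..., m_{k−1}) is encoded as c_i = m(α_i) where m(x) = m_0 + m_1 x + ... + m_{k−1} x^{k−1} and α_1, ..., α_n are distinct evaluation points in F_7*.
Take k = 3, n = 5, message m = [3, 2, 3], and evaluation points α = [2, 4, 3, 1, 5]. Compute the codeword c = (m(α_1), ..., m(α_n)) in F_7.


c = [5, 3, 1, 1, 4]

Message polynomial: m(x) = 3 + 2·x + 3·x^2 (mod 7).
For each evaluation point α_i, compute m(α_i) mod 7:
  α_1 = 2: Horner steps 3 → 1 → 5, so m(2) = 5.
  α_2 = 4: Horner steps 3 → 0 → 3, so m(4) = 3.
  α_3 = 3: Horner steps 3 → 4 → 1, so m(3) = 1.
  α_4 = 1: Horner steps 3 → 5 → 1, so m(1) = 1.
  α_5 = 5: Horner steps 3 → 3 → 4, so m(5) = 4.
Codeword c = [5, 3, 1, 1, 4] ∈ F_7^5.


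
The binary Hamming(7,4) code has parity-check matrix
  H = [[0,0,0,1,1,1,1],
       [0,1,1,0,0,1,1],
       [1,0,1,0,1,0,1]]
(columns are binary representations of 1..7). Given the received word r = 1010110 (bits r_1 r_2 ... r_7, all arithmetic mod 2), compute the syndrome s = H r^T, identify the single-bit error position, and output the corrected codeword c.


s = (0, 0, 1)^T, error position = 1, corrected codeword c = 0010110

Compute s = H r^T mod 2 one row at a time:
  s_1 = 0 + 1 + 1 + 0 = 2 ≡ 0 (mod 2).
  s_2 = 0 + 1 + 1 + 0 = 2 ≡ 0 (mod 2).
  s_3 = 1 + 1 + 1 + 0 = 3 ≡ 1 (mod 2).
s = (0, 0, 1)^T — this equals column 1 of H (binary 001), so error is at position 1.
Correct: flip bit 1 of r = 1010110 to get c = 0010110.


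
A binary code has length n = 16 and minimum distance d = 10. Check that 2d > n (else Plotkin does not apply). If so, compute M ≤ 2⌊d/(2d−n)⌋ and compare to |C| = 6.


Plotkin bound M ≤ 4; given |C| = 6 > bound (violated).

Check applicability: 2d = 20, n = 16.
2d − n = 4 > 0, so Plotkin applies.
Compute d/(2d−n) = 10/4 ≈ 2.5000.
⌊d/(2d−n)⌋ = 2.
Plotkin bound: M ≤ 2·2 = 4.
Given |C| = 6, check: VIOLATED.
This |C| is above the Plotkin bound, so no binary code with n = 16, d = 10 and 6 codewords exists.


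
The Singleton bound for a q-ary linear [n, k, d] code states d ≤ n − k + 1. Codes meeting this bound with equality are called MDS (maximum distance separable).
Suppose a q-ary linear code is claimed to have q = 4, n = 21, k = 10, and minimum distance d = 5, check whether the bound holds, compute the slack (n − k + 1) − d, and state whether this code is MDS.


Singleton RHS = n − k + 1 = 12, slack = 7, bound satisfied, not MDS.

Singleton bound: d ≤ n − k + 1.
Here n = 21, k = 10, so n − k + 1 = 12.
Given d = 5, check d ≤ 12: YES.
Slack = (n − k + 1) − d = 7.
The code is NOT MDS (slack = 7 > 0).
Description: the claimed parameters are [21, 10, 5]_4; such a code would be non-MDS.


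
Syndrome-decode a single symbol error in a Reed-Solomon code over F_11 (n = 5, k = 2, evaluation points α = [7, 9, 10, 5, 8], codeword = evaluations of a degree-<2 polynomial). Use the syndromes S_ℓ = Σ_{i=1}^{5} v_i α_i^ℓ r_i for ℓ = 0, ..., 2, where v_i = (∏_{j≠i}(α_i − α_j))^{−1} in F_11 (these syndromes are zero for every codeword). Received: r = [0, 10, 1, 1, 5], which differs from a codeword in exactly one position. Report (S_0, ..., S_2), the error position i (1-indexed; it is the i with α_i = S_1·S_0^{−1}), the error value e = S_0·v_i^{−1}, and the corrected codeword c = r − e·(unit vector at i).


S = (1, 10, 1), error at position 3, error magnitude e = 8, c = [0, 10, 4, 1, 5].

Step 1: column multipliers v_i = (∏_{j≠i}(α_i − α_j))^{−1} mod 11.
  i = 1 (α = 7): (7−9)(7−10)(7−5)(7−8) = (−2)·(−3)·2·(−1) = −12 ≡ 10, so v_1 = 10^{−1} = 10 (mod 11).
  i = 2 (α = 9): (9−7)(9−10)(9−5)(9−8) = 2·(−1)·4·1 = −8 ≡ 3, so v_2 = 3^{−1} = 4 (mod 11).
  i = 3 (α = 10): (10−7)(10−9)(10−5)(10−8) = 3·1·5·2 = 30 ≡ 8, so v_3 = 8^{−1} = 7 (mod 11).
  i = 4 (α = 5): (5−7)(5−9)(5−10)(5−8) = (−2)·(−4)·(−5)·(−3) = 120 ≡ 10, so v_4 = 10^{−1} = 10 (mod 11).
  i = 5 (α = 8): (8−7)(8−9)(8−10)(8−5) = 1·(−1)·(−2)·3 = 6 ≡ 6, so v_5 = 6^{−1} = 2 (mod 11).
  v = [10, 4, 7, 10, 2].
Step 2: syndromes of r = [0, 10, 1, 1, 5] (all sums mod 11).
  S_0 = Σ v_i r_i = 10·0 + 4·10 + 7·1 + 10·1 + 2·5 = 67 ≡ 1.
  S_1 = Σ v_i α_i r_i = 10·7·0 + 4·9·10 + 7·10·1 + 10·5·1 + 2·8·5 = 560 ≡ 10.
  α_i^2 mod 11 = [5, 4, 1, 3, 9].
  S_2 = Σ v_i α_i^2 r_i = 10·5·0 + 4·4·10 + 7·1·1 + 10·3·1 + 2·9·5 = 287 ≡ 1.
  S = (1, 10, 1) ≠ 0, so r is not a codeword (an error is present).
Step 3: locate the error. For a single error e at position i, S_ℓ = v_i·e·α_i^ℓ, so α_err = S_1/S_0.
  S_0^{−1} = 1^{−1} = 1 (mod 11), so α_err = 10·1 = 10 ≡ 10 = α_3. Error position i = 3.
  Consistency check: S_2/S_1 = 1·10 = 10 ≡ 10 = α_err ✓ (single-error assumption holds).
Step 4: error magnitude e = S_0/v_3 = S_0·∏_{j≠3}(α_3 − α_j) = 1·8 = 8 ≡ 8 (mod 11).
Step 5: correct position 3: c_3 = r_3 − e = 1 − 8 ≡ 4 (mod 11). Hence c = [0, 10, 4, 1, 5].
  Check: interpolating c through the α_i gives m(x) = 9 + 5·x (degree < 2) with m(α_i) = c_i for every i, so c is indeed a codeword.


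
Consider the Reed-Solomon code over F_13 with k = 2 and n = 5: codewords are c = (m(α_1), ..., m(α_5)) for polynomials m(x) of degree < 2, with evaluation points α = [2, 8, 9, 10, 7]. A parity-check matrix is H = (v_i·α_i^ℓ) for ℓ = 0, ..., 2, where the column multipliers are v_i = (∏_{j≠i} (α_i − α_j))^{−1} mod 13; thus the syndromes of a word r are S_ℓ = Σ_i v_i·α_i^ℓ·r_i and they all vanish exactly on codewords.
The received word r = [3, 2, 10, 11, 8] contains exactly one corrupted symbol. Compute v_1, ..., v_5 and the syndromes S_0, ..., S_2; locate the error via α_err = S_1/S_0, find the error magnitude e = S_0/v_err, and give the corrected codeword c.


S = (7, 4, 6), error at position 2, error magnitude e = 6, c = [3, 9, 10, 11, 8].

Step 1: column multipliers v_i = (∏_{j≠i}(α_i − α_j))^{−1} mod 13.
  i = 1 (α = 2): (2−8)(2−9)(2−10)(2−7) = (−6)·(−7)·(−8)·(−5) = 1680 ≡ 3, so v_1 = 3^{−1} = 9 (mod 13).
  i = 2 (α = 8): (8−2)(8−9)(8−10)(8−7) = 6·(−1)·(−2)·1 = 12 ≡ 12, so v_2 = 12^{−1} = 12 (mod 13).
  i = 3 (α = 9): (9−2)(9−8)(9−10)(9−7) = 7·1·(−1)·2 = −14 ≡ 12, so v_3 = 12^{−1} = 12 (mod 13).
  i = 4 (α = 10): (10−2)(10−8)(10−9)(10−7) = 8·2·1·3 = 48 ≡ 9, so v_4 = 9^{−1} = 3 (mod 13).
  i = 5 (α = 7): (7−2)(7−8)(7−9)(7−10) = 5·(−1)·(−2)·(−3) = −30 ≡ 9, so v_5 = 9^{−1} = 3 (mod 13).
  v = [9, 12, 12, 3, 3].
Step 2: syndromes of r = [3, 2, 10, 11, 8] (all sums mod 13).
  S_0 = Σ v_i r_i = 9·3 + 12·2 + 12·10 + 3·11 + 3·8 = 228 ≡ 7.
  S_1 = Σ v_i α_i r_i = 9·2·3 + 12·8·2 + 12·9·10 + 3·10·11 + 3·7·8 = 1824 ≡ 4.
  α_i^2 mod 13 = [4, 12, 3, 9, 10].
  S_2 = Σ v_i α_i^2 r_i = 9·4·3 + 12·12·2 + 12·3·10 + 3·9·11 + 3·10·8 = 1293 ≡ 6.
  S = (7, 4, 6) ≠ 0, so r is not a codeword (an error is present).
Step 3: locate the error. For a single error e at position i, S_ℓ = v_i·e·α_i^ℓ, so α_err = S_1/S_0.
  S_0^{−1} = 7^{−1} = 2 (mod 13), so α_err = 4·2 = 8 ≡ 8 = α_2. Error position i = 2.
  Consistency check: S_2/S_1 = 6·10 = 60 ≡ 8 = α_err ✓ (single-error assumption holds).
Step 4: error magnitude e = S_0/v_2 = S_0·∏_{j≠2}(α_2 − α_j) = 7·12 = 84 ≡ 6 (mod 13).
Step 5: correct position 2: c_2 = r_2 − e = 2 − 6 ≡ 9 (mod 13). Hence c = [3, 9, 10, 11, 8].
  Check: interpolating c through the α_i gives m(x) = 1 + 1·x (degree < 2) with m(α_i) = c_i for every i, so c is indeed a codeword.


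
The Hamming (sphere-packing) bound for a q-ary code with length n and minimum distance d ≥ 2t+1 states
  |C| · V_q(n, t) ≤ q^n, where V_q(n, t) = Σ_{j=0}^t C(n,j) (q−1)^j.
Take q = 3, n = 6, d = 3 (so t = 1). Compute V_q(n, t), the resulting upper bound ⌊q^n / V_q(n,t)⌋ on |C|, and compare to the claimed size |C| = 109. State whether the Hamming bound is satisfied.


V_q(n, t) = 13, q^n = 729, Hamming bound = 56, |C| = 109 > bound (violated).

Step 1: Compute V_q(n, t) = Σ_{j=0}^1 C(n, j) (q−1)^j.
  j = 0: C(6,0)·(2)^0 = 1·1 = 1.
  j = 1: C(6,1)·(2)^1 = 6·2 = 12.
  V_q(n, t) = 1 + 12 = 13.
Step 2: q^n = 3^6 = 729.
Step 3: Hamming bound ⌊q^n / V_q(n,t)⌋ = ⌊729/13⌋ = 56.
Step 4: Compare |C| = 109 to 56: violated.
The claimed |C| lies above the Hamming bound, so no 3-ary code of length 6 with d ≥ 3 can have 109 codewords.


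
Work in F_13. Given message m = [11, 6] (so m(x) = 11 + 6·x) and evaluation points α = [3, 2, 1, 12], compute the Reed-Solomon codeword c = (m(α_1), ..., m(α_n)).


c = [3, 10, 4, 5]

Message polynomial: m(x) = 11 + 6·x (mod 13).
For each evaluation point α_i, compute m(α_i) mod 13:
  α_1 = 3: Horner steps 6 → 3, so m(3) = 3.
  α_2 = 2: Horner steps 6 → 10, so m(2) = 10.
  α_3 = 1: Horner steps 6 → 4, so m(1) = 4.
  α_4 = 12: Horner steps 6 → 5, so m(12) = 5.
Codeword c = [3, 10, 4, 5] ∈ F_13^4.


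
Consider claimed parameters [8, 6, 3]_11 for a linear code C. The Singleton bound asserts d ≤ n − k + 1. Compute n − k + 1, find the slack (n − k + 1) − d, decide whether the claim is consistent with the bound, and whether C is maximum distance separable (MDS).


Singleton RHS = n − k + 1 = 3, slack = 0, bound satisfied, MDS.

Singleton bound: d ≤ n − k + 1.
Here n = 8, k = 6, so n − k + 1 = 3.
Given d = 3, check d ≤ 3: YES.
Slack = (n − k + 1) − d = 0.
The code is MDS (slack = 0).
Description: the claimed parameters are [8, 6, 3]_11; such a code would be MDS (meets Singleton bound).


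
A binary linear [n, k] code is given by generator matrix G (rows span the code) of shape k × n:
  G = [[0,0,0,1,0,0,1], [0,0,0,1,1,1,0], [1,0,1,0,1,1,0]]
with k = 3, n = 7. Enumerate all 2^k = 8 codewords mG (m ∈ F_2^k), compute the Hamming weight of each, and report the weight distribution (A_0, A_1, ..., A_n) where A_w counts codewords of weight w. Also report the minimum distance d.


Weight distribution: A_0 = 1, A_2 = 1, A_3 = 4, A_4 = 1, A_6 = 1. Minimum distance d = 2.

Enumerate all 2^3 = 8 messages m ∈ F_2^3.
For each, compute codeword c = mG in F_2^7, then tally its weight.
  m = 000 → c = 0000000, weight = 0.
  m = 100 → c = 0001001, weight = 2.
  m = 010 → c = 0001110, weight = 3.
  m = 110 → c = 0000111, weight = 3.
  m = 001 → c = 1010110, weight = 4.
  m = 101 → c = 1011111, weight = 6.
  m = 011 → c = 1011000, weight = 3.
  m = 111 → c = 1010001, weight = 3.
Tally weights:
  weight 0: 1 codewords.
  weight 2: 1 codewords.
  weight 3: 4 codewords.
  weight 4: 1 codewords.
  weight 6: 1 codewords.
Minimum distance d = smallest w > 0 with A_w > 0 = 2.
Sanity: Σ A_w = 8 = 2^3 = 8 ✓.


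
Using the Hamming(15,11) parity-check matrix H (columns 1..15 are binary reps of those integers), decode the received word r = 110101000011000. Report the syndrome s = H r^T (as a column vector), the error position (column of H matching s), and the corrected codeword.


s = (0, 1, 1, 0)^T, error position = 6, corrected codeword c = 110100000011000

Compute s = H r^T mod 2 one row at a time:
  s_1 = 0 + 0 + 0 + 1 + 1 + 0 + 0 + 0 = 2 ≡ 0 (mod 2).
  s_2 = 1 + 0 + 1 + 0 + 1 + 0 + 0 + 0 = 3 ≡ 1 (mod 2).
  s_3 = 1 + 0 + 1 + 0 + 0 + 1 + 0 + 0 = 3 ≡ 1 (mod 2).
  s_4 = 1 + 0 + 0 + 0 + 0 + 1 + 0 + 0 = 2 ≡ 0 (mod 2).
s = (0, 1, 1, 0)^T — this equals column 6 of H (binary 0110), so error is at position 6.
Correct: flip bit 6 of r = 110101000011000 to get c = 110100000011000.


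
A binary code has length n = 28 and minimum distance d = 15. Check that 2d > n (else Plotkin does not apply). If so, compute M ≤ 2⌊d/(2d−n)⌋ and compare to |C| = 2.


Plotkin bound M ≤ 14; given |C| = 2 ≤ bound (satisfied).

Check applicability: 2d = 30, n = 28.
2d − n = 2 > 0, so Plotkin applies.
Compute d/(2d−n) = 15/2 ≈ 7.5000.
⌊d/(2d−n)⌋ = 7.
Plotkin bound: M ≤ 2·7 = 14.
Given |C| = 2, check: satisfied.
This |C| is below the Plotkin bound.


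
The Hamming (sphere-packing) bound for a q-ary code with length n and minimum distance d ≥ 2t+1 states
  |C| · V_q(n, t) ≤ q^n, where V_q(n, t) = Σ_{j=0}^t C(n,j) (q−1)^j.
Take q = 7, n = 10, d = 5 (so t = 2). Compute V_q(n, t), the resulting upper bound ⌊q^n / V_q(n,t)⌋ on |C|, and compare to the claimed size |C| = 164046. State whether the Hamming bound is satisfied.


V_q(n, t) = 1681, q^n = 282475249, Hamming bound = 168040, |C| = 164046 ≤ bound (satisfied).

Step 1: Compute V_q(n, t) = Σ_{j=0}^2 C(n, j) (q−1)^j.
  j = 0: C(10,0)·(6)^0 = 1·1 = 1.
  j = 1: C(10,1)·(6)^1 = 10·6 = 60.
  j = 2: C(10,2)·(6)^2 = 45·36 = 1620.
  V_q(n, t) = 1 + 60 + 1620 = 1681.
Step 2: q^n = 7^10 = 282475249.
Step 3: Hamming bound ⌊q^n / V_q(n,t)⌋ = ⌊282475249/1681⌋ = 168040.
Step 4: Compare |C| = 164046 to 168040: satisfied.
The claimed |C| lies below the Hamming bound.


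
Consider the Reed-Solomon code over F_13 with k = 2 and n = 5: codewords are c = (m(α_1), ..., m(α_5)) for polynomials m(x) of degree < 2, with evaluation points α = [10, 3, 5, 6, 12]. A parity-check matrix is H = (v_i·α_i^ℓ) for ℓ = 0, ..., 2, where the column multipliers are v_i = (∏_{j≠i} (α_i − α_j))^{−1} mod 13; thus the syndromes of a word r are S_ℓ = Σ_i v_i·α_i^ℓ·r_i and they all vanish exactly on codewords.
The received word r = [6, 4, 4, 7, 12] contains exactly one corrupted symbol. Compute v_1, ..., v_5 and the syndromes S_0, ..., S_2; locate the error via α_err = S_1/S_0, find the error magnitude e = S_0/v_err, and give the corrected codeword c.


S = (6, 5, 2), error at position 2, error magnitude e = 6, c = [6, 11, 4, 7, 12].

Step 1: column multipliers v_i = (∏_{j≠i}(α_i − α_j))^{−1} mod 13.
  i = 1 (α = 10): (10−3)(10−5)(10−6)(10−12) = 7·5·4·(−2) = −280 ≡ 6, so v_1 = 6^{−1} = 11 (mod 13).
  i = 2 (α = 3): (3−10)(3−5)(3−6)(3−12) = (−7)·(−2)·(−3)·(−9) = 378 ≡ 1, so v_2 = 1^{−1} = 1 (mod 13).
  i = 3 (α = 5): (5−10)(5−3)(5−6)(5−12) = (−5)·2·(−1)·(−7) = −70 ≡ 8, so v_3 = 8^{−1} = 5 (mod 13).
  i = 4 (α = 6): (6−10)(6−3)(6−5)(6−12) = (−4)·3·1·(−6) = 72 ≡ 7, so v_4 = 7^{−1} = 2 (mod 13).
  i = 5 (α = 12): (12−10)(12−3)(12−5)(12−6) = 2·9·7·6 = 756 ≡ 2, so v_5 = 2^{−1} = 7 (mod 13).
  v = [11, 1, 5, 2, 7].
Step 2: syndromes of r = [6, 4, 4, 7, 12] (all sums mod 13).
  S_0 = Σ v_i r_i = 11·6 + 1·4 + 5·4 + 2·7 + 7·12 = 188 ≡ 6.
  S_1 = Σ v_i α_i r_i = 11·10·6 + 1·3·4 + 5·5·4 + 2·6·7 + 7·12·12 = 1864 ≡ 5.
  α_i^2 mod 13 = [9, 9, 12, 10, 1].
  S_2 = Σ v_i α_i^2 r_i = 11·9·6 + 1·9·4 + 5·12·4 + 2·10·7 + 7·1·12 = 1094 ≡ 2.
  S = (6, 5, 2) ≠ 0, so r is not a codeword (an error is present).
Step 3: locate the error. For a single error e at position i, S_ℓ = v_i·e·α_i^ℓ, so α_err = S_1/S_0.
  S_0^{−1} = 6^{−1} = 11 (mod 13), so α_err = 5·11 = 55 ≡ 3 = α_2. Error position i = 2.
  Consistency check: S_2/S_1 = 2·8 = 16 ≡ 3 = α_err ✓ (single-error assumption holds).
Step 4: error magnitude e = S_0/v_2 = S_0·∏_{j≠2}(α_2 − α_j) = 6·1 = 6 ≡ 6 (mod 13).
Step 5: correct position 2: c_2 = r_2 − e = 4 − 6 ≡ 11 (mod 13). Hence c = [6, 11, 4, 7, 12].
  Check: interpolating c through the α_i gives m(x) = 2 + 3·x (degree < 2) with m(α_i) = c_i for every i, so c is indeed a codeword.


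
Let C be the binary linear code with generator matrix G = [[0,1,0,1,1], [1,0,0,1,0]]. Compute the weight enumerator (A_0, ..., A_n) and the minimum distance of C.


Weight distribution: A_0 = 1, A_2 = 1, A_3 = 2. Minimum distance d = 2.

Enumerate all 2^2 = 4 messages m ∈ F_2^2.
For each, compute codeword c = mG in F_2^5, then tally its weight.
  m = 00 → c = 00000, weight = 0.
  m = 10 → c = 01011, weight = 3.
  m = 01 → c = 10010, weight = 2.
  m = 11 → c = 11001, weight = 3.
Tally weights:
  weight 0: 1 codewords.
  weight 2: 1 codewords.
  weight 3: 2 codewords.
Minimum distance d = smallest w > 0 with A_w > 0 = 2.
Sanity: Σ A_w = 4 = 2^2 = 4 ✓.


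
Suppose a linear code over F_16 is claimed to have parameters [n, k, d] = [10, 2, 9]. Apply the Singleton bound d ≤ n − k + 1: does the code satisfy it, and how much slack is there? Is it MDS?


Singleton RHS = n − k + 1 = 9, slack = 0, bound satisfied, MDS.

Singleton bound: d ≤ n − k + 1.
Here n = 10, k = 2, so n − k + 1 = 9.
Given d = 9, check d ≤ 9: YES.
Slack = (n − k + 1) − d = 0.
The code is MDS (slack = 0).
Description: the claimed parameters are [10, 2, 9]_16; such a code would be MDS (meets Singleton bound).


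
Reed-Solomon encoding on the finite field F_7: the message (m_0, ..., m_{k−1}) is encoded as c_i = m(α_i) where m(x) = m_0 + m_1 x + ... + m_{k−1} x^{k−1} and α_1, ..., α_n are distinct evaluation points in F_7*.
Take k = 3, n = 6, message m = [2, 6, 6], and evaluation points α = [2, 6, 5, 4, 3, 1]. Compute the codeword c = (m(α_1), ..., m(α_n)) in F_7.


c = [3, 2, 0, 3, 4, 0]

Message polynomial: m(x) = 2 + 6·x + 6·x^2 (mod 7).
For each evaluation point α_i, compute m(α_i) mod 7:
  α_1 = 2: Horner steps 6 → 4 → 3, so m(2) = 3.
  α_2 = 6: Horner steps 6 → 0 → 2, so m(6) = 2.
  α_3 = 5: Horner steps 6 → 1 → 0, so m(5) = 0.
  α_4 = 4: Horner steps 6 → 2 → 3, so m(4) = 3.
  α_5 = 3: Horner steps 6 → 3 → 4, so m(3) = 4.
  α_6 = 1: Horner steps 6 → 5 → 0, so m(1) = 0.
Codeword c = [3, 2, 0, 3, 4, 0] ∈ F_7^6.


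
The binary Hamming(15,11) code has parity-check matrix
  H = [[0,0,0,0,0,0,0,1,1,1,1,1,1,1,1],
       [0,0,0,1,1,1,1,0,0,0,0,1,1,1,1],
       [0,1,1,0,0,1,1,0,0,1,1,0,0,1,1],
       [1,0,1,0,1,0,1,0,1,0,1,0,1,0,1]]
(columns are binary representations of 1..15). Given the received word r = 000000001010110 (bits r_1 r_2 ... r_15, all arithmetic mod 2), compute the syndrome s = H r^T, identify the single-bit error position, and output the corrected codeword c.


s = (0, 0, 0, 1)^T, error position = 1, corrected codeword c = 100000001010110

Compute s = H r^T mod 2 one row at a time:
  s_1 = 0 + 1 + 0 + 1 + 0 + 1 + 1 + 0 = 4 ≡ 0 (mod 2).
  s_2 = 0 + 0 + 0 + 0 + 0 + 1 + 1 + 0 = 2 ≡ 0 (mod 2).
  s_3 = 0 + 0 + 0 + 0 + 0 + 1 + 1 + 0 = 2 ≡ 0 (mod 2).
  s_4 = 0 + 0 + 0 + 0 + 1 + 1 + 1 + 0 = 3 ≡ 1 (mod 2).
s = (0, 0, 0, 1)^T — this equals column 1 of H (binary 0001), so error is at position 1.
Correct: flip bit 1 of r = 000000001010110 to get c = 100000001010110.


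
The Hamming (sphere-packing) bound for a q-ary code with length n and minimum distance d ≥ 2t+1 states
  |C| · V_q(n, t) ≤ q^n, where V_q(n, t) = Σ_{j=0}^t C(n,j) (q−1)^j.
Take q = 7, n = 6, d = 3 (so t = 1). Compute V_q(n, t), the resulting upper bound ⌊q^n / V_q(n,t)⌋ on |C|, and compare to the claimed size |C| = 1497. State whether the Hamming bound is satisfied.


V_q(n, t) = 37, q^n = 117649, Hamming bound = 3179, |C| = 1497 ≤ bound (satisfied).

Step 1: Compute V_q(n, t) = Σ_{j=0}^1 C(n, j) (q−1)^j.
  j = 0: C(6,0)·(6)^0 = 1·1 = 1.
  j = 1: C(6,1)·(6)^1 = 6·6 = 36.
  V_q(n, t) = 1 + 36 = 37.
Step 2: q^n = 7^6 = 117649.
Step 3: Hamming bound ⌊q^n / V_q(n,t)⌋ = ⌊117649/37⌋ = 3179.
Step 4: Compare |C| = 1497 to 3179: satisfied.
The claimed |C| lies below the Hamming bound.


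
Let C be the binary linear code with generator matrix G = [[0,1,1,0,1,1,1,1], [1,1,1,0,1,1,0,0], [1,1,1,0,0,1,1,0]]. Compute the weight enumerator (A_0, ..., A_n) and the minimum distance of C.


Weight distribution: A_0 = 1, A_2 = 1, A_3 = 2, A_4 = 1, A_5 = 2, A_6 = 1. Minimum distance d = 2.

Enumerate all 2^3 = 8 messages m ∈ F_2^3.
For each, compute codeword c = mG in F_2^8, then tally its weight.
  m = 000 → c = 00000000, weight = 0.
  m = 100 → c = 01101111, weight = 6.
  m = 010 → c = 11101100, weight = 5.
  m = 110 → c = 10000011, weight = 3.
  m = 001 → c = 11100110, weight = 5.
  m = 101 → c = 10001001, weight = 3.
  m = 011 → c = 00001010, weight = 2.
  m = 111 → c = 01100101, weight = 4.
Tally weights:
  weight 0: 1 codewords.
  weight 2: 1 codewords.
  weight 3: 2 codewords.
  weight 4: 1 codewords.
  weight 5: 2 codewords.
  weight 6: 1 codewords.
Minimum distance d = smallest w > 0 with A_w > 0 = 2.
Sanity: Σ A_w = 8 = 2^3 = 8 ✓.


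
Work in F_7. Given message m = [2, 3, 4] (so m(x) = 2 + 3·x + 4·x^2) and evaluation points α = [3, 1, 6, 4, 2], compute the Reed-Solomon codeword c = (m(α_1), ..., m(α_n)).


c = [5, 2, 3, 1, 3]

Message polynomial: m(x) = 2 + 3·x + 4·x^2 (mod 7).
For each evaluation point α_i, compute m(α_i) mod 7:
  α_1 = 3: Horner steps 4 → 1 → 5, so m(3) = 5.
  α_2 = 1: Horner steps 4 → 0 → 2, so m(1) = 2.
  α_3 = 6: Horner steps 4 → 6 → 3, so m(6) = 3.
  α_4 = 4: Horner steps 4 → 5 → 1, so m(4) = 1.
  α_5 = 2: Horner steps 4 → 4 → 3, so m(2) = 3.
Codeword c = [5, 2, 3, 1, 3] ∈ F_7^5.


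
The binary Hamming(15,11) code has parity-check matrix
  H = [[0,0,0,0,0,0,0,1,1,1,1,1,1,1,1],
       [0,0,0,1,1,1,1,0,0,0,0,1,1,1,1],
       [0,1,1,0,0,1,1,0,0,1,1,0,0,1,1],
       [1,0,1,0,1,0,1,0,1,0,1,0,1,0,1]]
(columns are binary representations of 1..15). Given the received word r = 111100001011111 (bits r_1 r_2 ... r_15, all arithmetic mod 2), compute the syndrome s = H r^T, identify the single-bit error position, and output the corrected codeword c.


s = (0, 1, 1, 0)^T, error position = 6, corrected codeword c = 111101001011111

Compute s = H r^T mod 2 one row at a time:
  s_1 = 0 + 1 + 0 + 1 + 1 + 1 + 1 + 1 = 6 ≡ 0 (mod 2).
  s_2 = 1 + 0 + 0 + 0 + 1 + 1 + 1 + 1 = 5 ≡ 1 (mod 2).
  s_3 = 1 + 1 + 0 + 0 + 0 + 1 + 1 + 1 = 5 ≡ 1 (mod 2).
  s_4 = 1 + 1 + 0 + 0 + 1 + 1 + 1 + 1 = 6 ≡ 0 (mod 2).
s = (0, 1, 1, 0)^T — this equals column 6 of H (binary 0110), so error is at position 6.
Correct: flip bit 6 of r = 111100001011111 to get c = 111101001011111.


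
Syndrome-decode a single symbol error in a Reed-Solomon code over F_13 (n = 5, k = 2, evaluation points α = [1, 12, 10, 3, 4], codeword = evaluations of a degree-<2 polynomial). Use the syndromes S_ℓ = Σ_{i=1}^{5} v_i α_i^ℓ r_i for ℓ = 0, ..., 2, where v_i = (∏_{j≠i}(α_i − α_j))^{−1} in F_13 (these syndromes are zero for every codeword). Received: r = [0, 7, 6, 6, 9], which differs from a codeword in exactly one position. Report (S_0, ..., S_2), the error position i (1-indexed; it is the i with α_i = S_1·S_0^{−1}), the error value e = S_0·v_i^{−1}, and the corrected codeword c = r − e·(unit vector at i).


S = (4, 1, 10), error at position 3, error magnitude e = 5, c = [0, 7, 1, 6, 9].

Step 1: column multipliers v_i = (∏_{j≠i}(α_i − α_j))^{−1} mod 13.
  i = 1 (α = 1): (1−12)(1−10)(1−3)(1−4) = (−11)·(−9)·(−2)·(−3) = 594 ≡ 9, so v_1 = 9^{−1} = 3 (mod 13).
  i = 2 (α = 12): (12−1)(12−10)(12−3)(12−4) = 11·2·9·8 = 1584 ≡ 11, so v_2 = 11^{−1} = 6 (mod 13).
  i = 3 (α = 10): (10−1)(10−12)(10−3)(10−4) = 9·(−2)·7·6 = −756 ≡ 11, so v_3 = 11^{−1} = 6 (mod 13).
  i = 4 (α = 3): (3−1)(3−12)(3−10)(3−4) = 2·(−9)·(−7)·(−1) = −126 ≡ 4, so v_4 = 4^{−1} = 10 (mod 13).
  i = 5 (α = 4): (4−1)(4−12)(4−10)(4−3) = 3·(−8)·(−6)·1 = 144 ≡ 1, so v_5 = 1^{−1} = 1 (mod 13).
  v = [3, 6, 6, 10, 1].
Step 2: syndromes of r = [0, 7, 6, 6, 9] (all sums mod 13).
  S_0 = Σ v_i r_i = 3·0 + 6·7 + 6·6 + 10·6 + 1·9 = 147 ≡ 4.
  S_1 = Σ v_i α_i r_i = 3·1·0 + 6·12·7 + 6·10·6 + 10·3·6 + 1·4·9 = 1080 ≡ 1.
  α_i^2 mod 13 = [1, 1, 9, 9, 3].
  S_2 = Σ v_i α_i^2 r_i = 3·1·0 + 6·1·7 + 6·9·6 + 10·9·6 + 1·3·9 = 933 ≡ 10.
  S = (4, 1, 10) ≠ 0, so r is not a codeword (an error is present).
Step 3: locate the error. For a single error e at position i, S_ℓ = v_i·e·α_i^ℓ, so α_err = S_1/S_0.
  S_0^{−1} = 4^{−1} = 10 (mod 13), so α_err = 1·10 = 10 ≡ 10 = α_3. Error position i = 3.
  Consistency check: S_2/S_1 = 10·1 = 10 ≡ 10 = α_err ✓ (single-error assumption holds).
Step 4: error magnitude e = S_0/v_3 = S_0·∏_{j≠3}(α_3 − α_j) = 4·11 = 44 ≡ 5 (mod 13).
Step 5: correct position 3: c_3 = r_3 − e = 6 − 5 ≡ 1 (mod 13). Hence c = [0, 7, 1, 6, 9].
  Check: interpolating c through the α_i gives m(x) = 10 + 3·x (degree < 2) with m(α_i) = c_i for every i, so c is indeed a codeword.


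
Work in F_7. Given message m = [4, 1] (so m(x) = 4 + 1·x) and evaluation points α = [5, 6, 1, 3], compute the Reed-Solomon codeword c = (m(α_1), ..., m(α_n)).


c = [2, 3, 5, 0]

Message polynomial: m(x) = 4 + 1·x (mod 7).
For each evaluation point α_i, compute m(α_i) mod 7:
  α_1 = 5: Horner steps 1 → 2, so m(5) = 2.
  α_2 = 6: Horner steps 1 → 3, so m(6) = 3.
  α_3 = 1: Horner steps 1 → 5, so m(1) = 5.
  α_4 = 3: Horner steps 1 → 0, so m(3) = 0.
Codeword c = [2, 3, 5, 0] ∈ F_7^4.


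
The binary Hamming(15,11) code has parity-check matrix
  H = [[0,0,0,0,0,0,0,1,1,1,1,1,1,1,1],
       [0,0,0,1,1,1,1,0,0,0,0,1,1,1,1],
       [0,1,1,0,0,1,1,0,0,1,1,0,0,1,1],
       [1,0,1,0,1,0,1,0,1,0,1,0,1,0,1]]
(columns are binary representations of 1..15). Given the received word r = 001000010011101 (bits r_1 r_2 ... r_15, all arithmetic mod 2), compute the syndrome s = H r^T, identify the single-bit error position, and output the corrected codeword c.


s = (1, 1, 1, 0)^T, error position = 14, corrected codeword c = 001000010011111

Compute s = H r^T mod 2 one row at a time:
  s_1 = 1 + 0 + 0 + 1 + 1 + 1 + 0 + 1 = 5 ≡ 1 (mod 2).
  s_2 = 0 + 0 + 0 + 0 + 1 + 1 + 0 + 1 = 3 ≡ 1 (mod 2).
  s_3 = 0 + 1 + 0 + 0 + 0 + 1 + 0 + 1 = 3 ≡ 1 (mod 2).
  s_4 = 0 + 1 + 0 + 0 + 0 + 1 + 1 + 1 = 4 ≡ 0 (mod 2).
s = (1, 1, 1, 0)^T — this equals column 14 of H (binary 1110), so error is at position 14.
Correct: flip bit 14 of r = 001000010011101 to get c = 001000010011111.


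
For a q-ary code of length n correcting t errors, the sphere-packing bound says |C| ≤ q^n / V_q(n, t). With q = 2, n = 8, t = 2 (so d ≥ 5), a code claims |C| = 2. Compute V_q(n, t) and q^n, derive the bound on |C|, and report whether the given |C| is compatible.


V_q(n, t) = 37, q^n = 256, Hamming bound = 6, |C| = 2 ≤ bound (satisfied).

Step 1: Compute V_q(n, t) = Σ_{j=0}^2 C(n, j) (q−1)^j.
  j = 0: C(8,0)·(1)^0 = 1·1 = 1.
  j = 1: C(8,1)·(1)^1 = 8·1 = 8.
  j = 2: C(8,2)·(1)^2 = 28·1 = 28.
  V_q(n, t) = 1 + 8 + 28 = 37.
Step 2: q^n = 2^8 = 256.
Step 3: Hamming bound ⌊q^n / V_q(n,t)⌋ = ⌊256/37⌋ = 6.
Step 4: Compare |C| = 2 to 6: satisfied.
The claimed |C| lies below the Hamming bound.


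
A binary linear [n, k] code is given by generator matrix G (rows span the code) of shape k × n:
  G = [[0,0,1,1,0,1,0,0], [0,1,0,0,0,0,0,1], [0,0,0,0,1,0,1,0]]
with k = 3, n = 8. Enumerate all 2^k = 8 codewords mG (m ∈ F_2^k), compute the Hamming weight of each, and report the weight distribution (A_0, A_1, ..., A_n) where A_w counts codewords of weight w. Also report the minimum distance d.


Weight distribution: A_0 = 1, A_2 = 2, A_3 = 1, A_4 = 1, A_5 = 2, A_7 = 1. Minimum distance d = 2.

Enumerate all 2^3 = 8 messages m ∈ F_2^3.
For each, compute codeword c = mG in F_2^8, then tally its weight.
  m = 000 → c = 00000000, weight = 0.
  m = 100 → c = 00110100, weight = 3.
  m = 010 → c = 01000001, weight = 2.
  m = 110 → c = 01110101, weight = 5.
  m = 001 → c = 00001010, weight = 2.
  m = 101 → c = 00111110, weight = 5.
  m = 011 → c = 01001011, weight = 4.
  m = 111 → c = 01111111, weight = 7.
Tally weights:
  weight 0: 1 codewords.
  weight 2: 2 codewords.
  weight 3: 1 codewords.
  weight 4: 1 codewords.
  weight 5: 2 codewords.
  weight 7: 1 codewords.
Minimum distance d = smallest w > 0 with A_w > 0 = 2.
Sanity: Σ A_w = 8 = 2^3 = 8 ✓.


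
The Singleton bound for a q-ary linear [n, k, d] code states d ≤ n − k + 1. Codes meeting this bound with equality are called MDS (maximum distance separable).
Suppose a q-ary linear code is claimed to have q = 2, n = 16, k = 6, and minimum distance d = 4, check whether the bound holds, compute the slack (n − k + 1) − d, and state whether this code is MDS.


Singleton RHS = n − k + 1 = 11, slack = 7, bound satisfied, not MDS.

Singleton bound: d ≤ n − k + 1.
Here n = 16, k = 6, so n − k + 1 = 11.
Given d = 4, check d ≤ 11: YES.
Slack = (n − k + 1) − d = 7.
The code is NOT MDS (slack = 7 > 0).
Description: the claimed parameters are [16, 6, 4]_2; such a code would be non-MDS.


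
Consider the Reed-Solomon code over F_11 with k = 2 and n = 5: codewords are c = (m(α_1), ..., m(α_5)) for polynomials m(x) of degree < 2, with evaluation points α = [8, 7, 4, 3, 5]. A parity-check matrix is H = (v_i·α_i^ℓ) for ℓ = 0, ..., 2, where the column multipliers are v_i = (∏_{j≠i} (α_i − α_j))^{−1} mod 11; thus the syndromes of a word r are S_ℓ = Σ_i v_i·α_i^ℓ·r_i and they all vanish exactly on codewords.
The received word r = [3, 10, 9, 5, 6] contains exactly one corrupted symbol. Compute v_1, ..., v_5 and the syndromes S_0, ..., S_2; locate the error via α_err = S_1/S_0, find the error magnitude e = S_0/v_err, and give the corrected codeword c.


S = (4, 9, 1), error at position 5, error magnitude e = 4, c = [3, 10, 9, 5, 2].

Step 1: column multipliers v_i = (∏_{j≠i}(α_i − α_j))^{−1} mod 11.
  i = 1 (α = 8): (8−7)(8−4)(8−3)(8−5) = 1·4·5·3 = 60 ≡ 5, so v_1 = 5^{−1} = 9 (mod 11).
  i = 2 (α = 7): (7−8)(7−4)(7−3)(7−5) = (−1)·3·4·2 = −24 ≡ 9, so v_2 = 9^{−1} = 5 (mod 11).
  i = 3 (α = 4): (4−8)(4−7)(4−3)(4−5) = (−4)·(−3)·1·(−1) = −12 ≡ 10, so v_3 = 10^{−1} = 10 (mod 11).
  i = 4 (α = 3): (3−8)(3−7)(3−4)(3−5) = (−5)·(−4)·(−1)·(−2) = 40 ≡ 7, so v_4 = 7^{−1} = 8 (mod 11).
  i = 5 (α = 5): (5−8)(5−7)(5−4)(5−3) = (−3)·(−2)·1·2 = 12 ≡ 1, so v_5 = 1^{−1} = 1 (mod 11).
  v = [9, 5, 10, 8, 1].
Step 2: syndromes of r = [3, 10, 9, 5, 6] (all sums mod 11).
  S_0 = Σ v_i r_i = 9·3 + 5·10 + 10·9 + 8·5 + 1·6 = 213 ≡ 4.
  S_1 = Σ v_i α_i r_i = 9·8·3 + 5·7·10 + 10·4·9 + 8·3·5 + 1·5·6 = 1076 ≡ 9.
  α_i^2 mod 11 = [9, 5, 5, 9, 3].
  S_2 = Σ v_i α_i^2 r_i = 9·9·3 + 5·5·10 + 10·5·9 + 8·9·5 + 1·3·6 = 1321 ≡ 1.
  S = (4, 9, 1) ≠ 0, so r is not a codeword (an error is present).
Step 3: locate the error. For a single error e at position i, S_ℓ = v_i·e·α_i^ℓ, so α_err = S_1/S_0.
  S_0^{−1} = 4^{−1} = 3 (mod 11), so α_err = 9·3 = 27 ≡ 5 = α_5. Error position i = 5.
  Consistency check: S_2/S_1 = 1·5 = 5 ≡ 5 = α_err ✓ (single-error assumption holds).
Step 4: error magnitude e = S_0/v_5 = S_0·∏_{j≠5}(α_5 − α_j) = 4·1 = 4 ≡ 4 (mod 11).
Step 5: correct position 5: c_5 = r_5 − e = 6 − 4 ≡ 2 (mod 11). Hence c = [3, 10, 9, 5, 2].
  Check: interpolating c through the α_i gives m(x) = 4 + 4·x (degree < 2) with m(α_i) = c_i for every i, so c is indeed a codeword.


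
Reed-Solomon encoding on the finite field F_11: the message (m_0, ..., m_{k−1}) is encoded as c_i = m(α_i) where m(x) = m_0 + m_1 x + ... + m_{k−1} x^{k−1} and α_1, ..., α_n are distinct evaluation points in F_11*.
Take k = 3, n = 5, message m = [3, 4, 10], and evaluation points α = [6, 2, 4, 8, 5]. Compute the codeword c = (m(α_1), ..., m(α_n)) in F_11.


c = [2, 7, 3, 4, 9]

Message polynomial: m(x) = 3 + 4·x + 10·x^2 (mod 11).
For each evaluation point α_i, compute m(α_i) mod 11:
  α_1 = 6: Horner steps 10 → 9 → 2, so m(6) = 2.
  α_2 = 2: Horner steps 10 → 2 → 7, so m(2) = 7.
  α_3 = 4: Horner steps 10 → 0 → 3, so m(4) = 3.
  α_4 = 8: Horner steps 10 → 7 → 4, so m(8) = 4.
  α_5 = 5: Horner steps 10 → 10 → 9, so m(5) = 9.
Codeword c = [2, 7, 3, 4, 9] ∈ F_11^5.


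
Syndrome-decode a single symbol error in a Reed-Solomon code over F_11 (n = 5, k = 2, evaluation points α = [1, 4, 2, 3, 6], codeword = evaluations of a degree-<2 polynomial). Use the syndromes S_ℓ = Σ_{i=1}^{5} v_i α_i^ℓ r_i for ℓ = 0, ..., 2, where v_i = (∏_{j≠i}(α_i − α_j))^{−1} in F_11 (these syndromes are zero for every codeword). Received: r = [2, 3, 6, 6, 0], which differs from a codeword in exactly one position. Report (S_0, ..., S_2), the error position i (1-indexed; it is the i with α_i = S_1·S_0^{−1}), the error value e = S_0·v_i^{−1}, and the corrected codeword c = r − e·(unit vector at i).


S = (3, 9, 5), error at position 4, error magnitude e = 7, c = [2, 3, 6, 10, 0].

Step 1: column multipliers v_i = (∏_{j≠i}(α_i − α_j))^{−1} mod 11.
  i = 1 (α = 1): (1−4)(1−2)(1−3)(1−6) = (−3)·(−1)·(−2)·(−5) = 30 ≡ 8, so v_1 = 8^{−1} = 7 (mod 11).
  i = 2 (α = 4): (4−1)(4−2)(4−3)(4−6) = 3·2·1·(−2) = −12 ≡ 10, so v_2 = 10^{−1} = 10 (mod 11).
  i = 3 (α = 2): (2−1)(2−4)(2−3)(2−6) = 1·(−2)·(−1)·(−4) = −8 ≡ 3, so v_3 = 3^{−1} = 4 (mod 11).
  i = 4 (α = 3): (3−1)(3−4)(3−2)(3−6) = 2·(−1)·1·(−3) = 6 ≡ 6, so v_4 = 6^{−1} = 2 (mod 11).
  i = 5 (α = 6): (6−1)(6−4)(6−2)(6−3) = 5·2·4·3 = 120 ≡ 10, so v_5 = 10^{−1} = 10 (mod 11).
  v = [7, 10, 4, 2, 10].
Step 2: syndromes of r = [2, 3, 6, 6, 0] (all sums mod 11).
  S_0 = Σ v_i r_i = 7·2 + 10·3 + 4·6 + 2·6 + 10·0 = 80 ≡ 3.
  S_1 = Σ v_i α_i r_i = 7·1·2 + 10·4·3 + 4·2·6 + 2·3·6 + 10·6·0 = 218 ≡ 9.
  α_i^2 mod 11 = [1, 5, 4, 9, 3].
  S_2 = Σ v_i α_i^2 r_i = 7·1·2 + 10·5·3 + 4·4·6 + 2·9·6 + 10·3·0 = 368 ≡ 5.
  S = (3, 9, 5) ≠ 0, so r is not a codeword (an error is present).
Step 3: locate the error. For a single error e at position i, S_ℓ = v_i·e·α_i^ℓ, so α_err = S_1/S_0.
  S_0^{−1} = 3^{−1} = 4 (mod 11), so α_err = 9·4 = 36 ≡ 3 = α_4. Error position i = 4.
  Consistency check: S_2/S_1 = 5·5 = 25 ≡ 3 = α_err ✓ (single-error assumption holds).
Step 4: error magnitude e = S_0/v_4 = S_0·∏_{j≠4}(α_4 − α_j) = 3·6 = 18 ≡ 7 (mod 11).
Step 5: correct position 4: c_4 = r_4 − e = 6 − 7 ≡ 10 (mod 11). Hence c = [2, 3, 6, 10, 0].
  Check: interpolating c through the α_i gives m(x) = 9 + 4·x (degree < 2) with m(α_i) = c_i for every i, so c is indeed a codeword.


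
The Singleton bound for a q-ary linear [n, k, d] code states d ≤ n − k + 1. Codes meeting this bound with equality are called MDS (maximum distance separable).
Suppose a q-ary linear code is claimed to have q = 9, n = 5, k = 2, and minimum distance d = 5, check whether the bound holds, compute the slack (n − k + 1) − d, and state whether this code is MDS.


Singleton RHS = n − k + 1 = 4, slack = -1, bound violated (no such code; not MDS).

Singleton bound: d ≤ n − k + 1.
Here n = 5, k = 2, so n − k + 1 = 4.
Given d = 5, check d ≤ 4: NO.
Slack = (n − k + 1) − d = -1.
The slack is negative: d = 5 exceeds n − k + 1 = 4 by 1, so the Singleton bound is violated and no linear [5, 2, 5]_9 code can exist. In particular it is not MDS (MDS requires d = n − k + 1 exactly).
Description: the claimed parameters are [5, 2, 5]_9; such a code would be impossible (violates the Singleton bound).


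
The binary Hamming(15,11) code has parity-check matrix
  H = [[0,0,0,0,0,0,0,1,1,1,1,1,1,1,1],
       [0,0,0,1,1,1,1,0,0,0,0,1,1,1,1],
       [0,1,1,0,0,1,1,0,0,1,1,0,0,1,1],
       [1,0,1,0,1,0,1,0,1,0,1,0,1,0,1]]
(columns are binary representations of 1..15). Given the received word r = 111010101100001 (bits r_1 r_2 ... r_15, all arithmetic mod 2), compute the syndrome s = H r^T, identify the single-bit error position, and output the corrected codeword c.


s = (1, 1, 1, 0)^T, error position = 14, corrected codeword c = 111010101100011

Compute s = H r^T mod 2 one row at a time:
  s_1 = 0 + 1 + 1 + 0 + 0 + 0 + 0 + 1 = 3 ≡ 1 (mod 2).
  s_2 = 0 + 1 + 0 + 1 + 0 + 0 + 0 + 1 = 3 ≡ 1 (mod 2).
  s_3 = 1 + 1 + 0 + 1 + 1 + 0 + 0 + 1 = 5 ≡ 1 (mod 2).
  s_4 = 1 + 1 + 1 + 1 + 1 + 0 + 0 + 1 = 6 ≡ 0 (mod 2).
s = (1, 1, 1, 0)^T — this equals column 14 of H (binary 1110), so error is at position 14.
Correct: flip bit 14 of r = 111010101100001 to get c = 111010101100011.


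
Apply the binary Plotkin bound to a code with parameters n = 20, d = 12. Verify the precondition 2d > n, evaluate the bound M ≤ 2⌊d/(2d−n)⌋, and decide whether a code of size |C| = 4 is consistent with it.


Plotkin bound M ≤ 6; given |C| = 4 ≤ bound (satisfied).

Check applicability: 2d = 24, n = 20.
2d − n = 4 > 0, so Plotkin applies.
Compute d/(2d−n) = 12/4 ≈ 3.0000.
⌊d/(2d−n)⌋ = 3.
Plotkin bound: M ≤ 2·3 = 6.
Given |C| = 4, check: satisfied.
This |C| is below the Plotkin bound.


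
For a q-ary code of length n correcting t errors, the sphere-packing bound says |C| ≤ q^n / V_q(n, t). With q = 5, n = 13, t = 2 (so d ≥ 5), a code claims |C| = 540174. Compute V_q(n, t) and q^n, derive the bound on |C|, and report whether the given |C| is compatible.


V_q(n, t) = 1301, q^n = 1220703125, Hamming bound = 938280, |C| = 540174 ≤ bound (satisfied).

Step 1: Compute V_q(n, t) = Σ_{j=0}^2 C(n, j) (q−1)^j.
  j = 0: C(13,0)·(4)^0 = 1·1 = 1.
  j = 1: C(13,1)·(4)^1 = 13·4 = 52.
  j = 2: C(13,2)·(4)^2 = 78·16 = 1248.
  V_q(n, t) = 1 + 52 + 1248 = 1301.
Step 2: q^n = 5^13 = 1220703125.
Step 3: Hamming bound ⌊q^n / V_q(n,t)⌋ = ⌊1220703125/1301⌋ = 938280.
Step 4: Compare |C| = 540174 to 938280: satisfied.
The claimed |C| lies below the Hamming bound.


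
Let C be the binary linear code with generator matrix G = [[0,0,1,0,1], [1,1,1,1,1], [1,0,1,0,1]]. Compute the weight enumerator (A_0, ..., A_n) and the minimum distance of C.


Weight distribution: A_0 = 1, A_1 = 1, A_2 = 2, A_3 = 2, A_4 = 1, A_5 = 1. Minimum distance d = 1.

Enumerate all 2^3 = 8 messages m ∈ F_2^3.
For each, compute codeword c = mG in F_2^5, then tally its weight.
  m = 000 → c = 00000, weight = 0.
  m = 100 → c = 00101, weight = 2.
  m = 010 → c = 11111, weight = 5.
  m = 110 → c = 11010, weight = 3.
  m = 001 → c = 10101, weight = 3.
  m = 101 → c = 10000, weight = 1.
  m = 011 → c = 01010, weight = 2.
  m = 111 → c = 01111, weight = 4.
Tally weights:
  weight 0: 1 codewords.
  weight 1: 1 codewords.
  weight 2: 2 codewords.
  weight 3: 2 codewords.
  weight 4: 1 codewords.
  weight 5: 1 codewords.
Minimum distance d = smallest w > 0 with A_w > 0 = 1.
Sanity: Σ A_w = 8 = 2^3 = 8 ✓.
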